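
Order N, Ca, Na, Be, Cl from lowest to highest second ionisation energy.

Ca < Be < Cl < N < Na

After 1 electron has been removed, what remains? N⁺ still has 4 valence electrons; Ca⁺ still has 1 valence electron; Na⁺ is the bare [Ne] core; Be⁺ still has 1 valence electron; Cl⁺ still has 6 valence electrons.
Core electrons are held far more tightly than valence electrons, so Na tops the IE_2 order.
Valence configurations: N⁺ [He]2s²2p², Ca⁺ [Ar]4s¹, Be⁺ [He]2s¹, Cl⁺ [Ne]3s²3p⁴.
Approximate IE_2 values (kJ/mol): N 2856, Ca 1145, Na 4562, Be 1757, Cl 2298.
Putting it together, IE_2: Ca < Be < Cl < N < Na.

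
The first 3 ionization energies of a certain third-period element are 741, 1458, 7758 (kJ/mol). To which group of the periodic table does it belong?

Group 2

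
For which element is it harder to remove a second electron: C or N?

N

After 1 electron has been removed, what remains? C⁺ still has 3 valence electrons; N⁺ still has 4 valence electrons.
All are still removing valence electrons, so compare the +1 ions as you would atoms: IE_2 generally rises across a period (higher Z_eff) and falls down a group (larger shell), subject to the usual subshell exceptions.
Valence configurations: C⁺ [He]2s²2p¹, N⁺ [He]2s²2p².
Tabulated IE_2 (kJ/mol): C 2353, N 2856.
Putting it together, IE_2: C < N.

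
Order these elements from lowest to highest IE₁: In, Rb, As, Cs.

IE₁ increases left→right with effective nuclear charge and decreases top→bottom as the valence shell moves farther out.
These span different periods and groups, so the two trends combine.
Rb > Cs: they share group 1; the group trend gives Rb the larger value.
In > Rb: In lies to the right of Rb in period 5, so the across-period effect alone puts In higher.
As > In: both effects reinforce here, so As is clearly the higher of the two.
Tabulated first ionization energy (kJ/mol): As 947, Rb 403, In 558, Cs 376.
So from lowest to highest: Cs < Rb < In < As.

Cs < Rb < In < As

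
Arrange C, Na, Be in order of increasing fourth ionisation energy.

Consider each +3 ion: C³⁺ still has 1 valence electron; Na³⁺ is already 2 electrons into the core; Be³⁺ is already 1 electron into the core.
Core electrons are held far more tightly than valence electrons, so Na and Be top the IE_4 order.
Approximate IE_4 values (kJ/mol): C 6223, Na 9543, Be 21007.
Putting it together, IE_4: C < Na < Be.

C < Na < Be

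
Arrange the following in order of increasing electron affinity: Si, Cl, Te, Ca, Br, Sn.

Ca, Sn, Si, Te, Br, Cl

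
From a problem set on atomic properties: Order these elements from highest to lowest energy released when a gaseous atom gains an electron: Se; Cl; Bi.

Electron affinity generally becomes more exothermic across a period toward the halogens and less exothermic down a group.
Here both period and group differ, so the two effects have to be weighed against each other.
Se > Bi: both effects reinforce here, so Se is clearly the higher of the two.
Cl > Se: both effects reinforce here, so Cl is clearly the higher of the two.
For reference (kJ/mol): Cl 349, Se 195, Bi 91.
So from highest to lowest: Cl > Se > Bi.

Cl > Se > Bi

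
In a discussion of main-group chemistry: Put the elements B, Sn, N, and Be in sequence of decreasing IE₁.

N > Be > B > Sn

Removing the outermost electron gets harder across a period and easier down a group.
Here both period and group differ, so the two effects have to be weighed against each other.
B > Sn: period and group pull opposite ways; the down-group shift dominates (801 vs 709 kJ/mol).
Be > B: this pair runs against the simple trend — see the exception note.
N > Be: both are in period 2; the period trend gives N the larger value.
Note the exception: Be has a higher first ionization energy than B, contrary to the simple trend — removing B's lone 2p electron is easier than breaking Be's filled 2s².
Tabulated first ionization energy (kJ/mol): Be 900, B 801, N 1402, Sn 709.
So from highest to lowest: N > Be > B > Sn.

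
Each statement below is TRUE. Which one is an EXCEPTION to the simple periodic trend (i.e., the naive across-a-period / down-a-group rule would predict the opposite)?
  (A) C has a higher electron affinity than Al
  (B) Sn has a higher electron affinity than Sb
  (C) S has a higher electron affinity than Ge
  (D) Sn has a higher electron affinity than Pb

The general trend: electron affinity increases across a period and decreases down a group.
(A) C (period 2, group 14) vs Al (period 3, group 13): the stated order agrees with the simple trend.
(B) Sn (period 5, group 14) vs Sb (period 5, group 15): the stated order contradicts the simple trend.
(C) S (period 3, group 16) vs Ge (period 4, group 14): the stated order agrees with the simple trend.
(D) Sn (period 5, group 14) vs Pb (period 6, group 14): the stated order agrees with the simple trend.
The exception is (B): adding an electron to Sb's half-filled 5p³ is unfavourable, so Sn has the more exothermic EA.

(B)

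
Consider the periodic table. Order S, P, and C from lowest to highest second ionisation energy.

P < S < C

Consider each +1 ion: S⁺ still has 5 valence electrons; P⁺ still has 4 valence electrons; C⁺ still has 3 valence electrons.
All are still removing valence electrons, so compare the +1 ions as you would atoms: IE_2 generally rises across a period (higher Z_eff) and falls down a group (larger shell), subject to the usual subshell exceptions.
Valence configurations: S⁺ [Ne]3s²3p³, P⁺ [Ne]3s²3p², C⁺ [He]2s²2p¹.
The numbers (kJ/mol): S 2252, P 1907, C 2353.
Overall IE_2 order: P < S < C.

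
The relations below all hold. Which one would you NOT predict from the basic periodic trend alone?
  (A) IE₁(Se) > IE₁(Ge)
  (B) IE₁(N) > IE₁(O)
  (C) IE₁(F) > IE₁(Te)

(B)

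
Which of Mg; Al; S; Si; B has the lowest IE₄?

Si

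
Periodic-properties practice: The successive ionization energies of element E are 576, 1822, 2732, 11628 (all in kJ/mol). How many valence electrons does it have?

3

Look for the largest jump between consecutive ionization energies: IE4/IE3 ≈ 4.3, far larger than any earlier ratio.
That jump marks the point where a core electron is being removed. So the atom has 3 valence electrons.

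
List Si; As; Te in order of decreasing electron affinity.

Te, Si, As

Si is in period 3, group 14; As is in period 4, group 15; Te is in period 5, group 16.
Electron affinity generally becomes more exothermic across a period toward the halogens and less exothermic down a group.
These sit on a diagonal, where the across-period and down-group effects partly cancel.
Si > As: period and group pull opposite ways; the down-group shift dominates (134 vs 78 kJ/mol).
Te > Si: period and group pull opposite ways; the across-period shift dominates (190 vs 134 kJ/mol).
Tabulated electron affinity (kJ/mol): Si 134, As 78, Te 190.
So from highest to lowest: Te > Si > As.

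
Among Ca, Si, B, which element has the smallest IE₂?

After 1 electron has been removed, what remains? Ca⁺ still has 1 valence electron; Si⁺ still has 3 valence electrons; B⁺ still has 2 valence electrons.
All are still removing valence electrons, so compare the +1 ions as you would atoms: IE_2 generally rises across a period (higher Z_eff) and falls down a group (larger shell), subject to the usual subshell exceptions.
Valence configurations: Ca⁺ [Ar]4s¹, Si⁺ [Ne]3s²3p¹, B⁺ [He]2s².
The numbers (kJ/mol): Ca 1145, Si 1577, B 2427.
Hence IE_2: Ca < Si < B.

Ca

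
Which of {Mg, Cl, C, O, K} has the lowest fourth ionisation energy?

Cl

The fourth ionization energy removes an electron from the +3 ion. For each element: Mg³⁺ is already 1 electron into the core; Cl³⁺ still has 4 valence electrons; C³⁺ still has 1 valence electron; O³⁺ still has 3 valence electrons; K³⁺ is already 2 electrons into the core.
Usually core removal costs more than valence removal, but here the competition is close: a tightly held n=2 valence electron can cost more to remove than an n=3 core electron, so the actual values have to decide it.
Valence configurations: Cl³⁺ [Ne]3s²3p², C³⁺ [He]2s¹, O³⁺ [He]2s²2p¹.
The numbers (kJ/mol): Mg 10543, Cl 5159, C 6223, O 7469, K 5877.
Putting it together, IE_4: Cl < K < C < O < Mg.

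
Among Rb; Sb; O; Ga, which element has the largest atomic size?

Rb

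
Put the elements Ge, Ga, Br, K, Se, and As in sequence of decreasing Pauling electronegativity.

Br, Se, As, Ge, Ga, K

Electronegativity increases across a period and decreases down a group, tracking effective nuclear charge and atomic size.
All lie in period 4, so electronegativity increases left to right.
So from highest to lowest: Br > Se > As > Ge > Ga > K.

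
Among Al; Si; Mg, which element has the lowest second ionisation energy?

Mg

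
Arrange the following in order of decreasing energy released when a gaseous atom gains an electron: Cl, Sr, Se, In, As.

Cl is in period 3, group 17; As is in period 4, group 15; Se is in period 4, group 16; Sr is in period 5, group 2; In is in period 5, group 13.
Electron affinity generally becomes more exothermic across a period toward the halogens and less exothermic down a group.
Here both period and group differ, so the two effects have to be weighed against each other.
In > Sr: both are in period 5; the period trend gives In the larger value.
As > In: both effects reinforce here, so As is clearly the higher of the two.
Se > As: Se lies to the right of As in period 4, so the across-period effect alone puts Se higher.
Cl > Se: relative to Se, both the across-period and down-group shifts push Cl's electron affinity up.
Approximate values (kJ/mol): Cl 349, As 78, Se 195, Sr 5, In 29.
So from highest to lowest: Cl > Se > As > In > Sr.

Cl > Se > As > In > Sr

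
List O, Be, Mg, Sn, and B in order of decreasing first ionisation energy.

O, Be, B, Mg, Sn

Be is in period 2, group 2; B is in period 2, group 13; O is in period 2, group 16; Mg is in period 3, group 2; Sn is in period 5, group 14.
First ionization energy rises across a period (greater Z_eff holds electrons more tightly) and falls down a group (valence electrons are farther from the nucleus).
Here both period and group differ, so the two effects have to be weighed against each other.
Mg > Sn: period and group pull opposite ways; the down-group shift dominates (738 vs 709 kJ/mol).
B > Mg: both effects reinforce here, so B is clearly the higher of the two.
Be > B: this pair runs against the simple trend — see the exception note.
O > Be: O lies to the right of Be in period 2, so the across-period effect alone puts O higher.
Note the exception: Be has a higher first ionization energy than B, contrary to the simple trend — removing B's lone 2p electron is easier than breaking Be's filled 2s².
Approximate values (kJ/mol): Be 900, B 801, O 1314, Mg 738, Sn 709.
So from highest to lowest: O > Be > B > Mg > Sn.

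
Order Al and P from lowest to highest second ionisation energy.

The second ionization energy removes an electron from the +1 ion. For each element: Al⁺ still has 2 valence electrons; P⁺ still has 4 valence electrons.
All are still removing valence electrons, so compare the +1 ions as you would atoms: IE_2 generally rises across a period (higher Z_eff) and falls down a group (larger shell), subject to the usual subshell exceptions.
Valence configurations: Al⁺ [Ne]3s², P⁺ [Ne]3s²3p².
Approximate IE_2 values (kJ/mol): Al 1817, P 1907.
Overall IE_2 order: Al < P.

Al < P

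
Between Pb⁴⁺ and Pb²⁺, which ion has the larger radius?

Pb²⁺

Both ions have Z = 82 protons, but Pb⁴⁺ has lost more electrons, so its remaining electrons feel a larger effective nuclear charge per electron and are pulled in more tightly.
Higher positive charge → smaller ion, so Pb²⁺ > Pb⁴⁺.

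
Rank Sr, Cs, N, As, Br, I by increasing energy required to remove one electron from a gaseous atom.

Across a period the outer electron is held more tightly (higher IE₁); down a group it sits in a higher shell, more shielded, and comes off more easily.
Neither a single period nor a single group — weigh both effects.
Sr > Cs: both effects reinforce here, so Sr is clearly the higher of the two.
As > Sr: both effects reinforce here, so As is clearly the higher of the two.
I > As: period and group pull opposite ways; the across-period shift dominates (1008 vs 947 kJ/mol).
Br > I: they share group 17; the group trend gives Br the larger value.
N > Br: the two effects oppose for this pair; the down-group effect wins (1402 vs 1140 kJ/mol).
For reference (kJ/mol): N 1402, As 947, Br 1140, Sr 550, I 1008, Cs 376.
So from lowest to highest: Cs < Sr < As < I < Br < N.

Cs, Sr, As, I, Br, N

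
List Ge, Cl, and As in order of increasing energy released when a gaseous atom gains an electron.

As < Ge < Cl

Cl is in period 3, group 17; Ge is in period 4, group 14; As is in period 4, group 15.
Electron affinity generally becomes more exothermic across a period toward the halogens and less exothermic down a group.
These span different periods and groups, so the two trends combine.
Ge > As: this pair runs against the simple trend — see the exception note.
Cl > Ge: relative to Ge, both the across-period and down-group shifts push Cl's electron affinity up.
Note the exception: Ge has a higher electron affinity than As, contrary to the simple trend — adding an electron to As's half-filled 4p³ is unfavourable, so Ge (4p²) has the more exothermic EA.
Approximate values (kJ/mol): Cl 349, Ge 119, As 78.
So from lowest to highest: As < Ge < Cl.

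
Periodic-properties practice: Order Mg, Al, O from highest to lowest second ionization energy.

O > Al > Mg

The second ionization energy removes an electron from the +1 ion. For each element: Mg⁺ still has 1 valence electron; Al⁺ still has 2 valence electrons; O⁺ still has 5 valence electrons.
All are still removing valence electrons, so compare the +1 ions as you would atoms: IE_2 generally rises across a period (higher Z_eff) and falls down a group (larger shell), subject to the usual subshell exceptions.
Valence configurations: Mg⁺ [Ne]3s¹, Al⁺ [Ne]3s², O⁺ [He]2s²2p³.
The numbers (kJ/mol): Mg 1451, Al 1817, O 3388.
Hence IE_2: Mg < Al < O.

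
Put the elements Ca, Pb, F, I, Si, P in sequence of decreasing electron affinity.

F > I > Si > P > Pb > Ca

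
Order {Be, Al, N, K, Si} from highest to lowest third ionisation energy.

IE_3 is the cost of taking one more electron from the +2 cation: Be²⁺ is the bare [He] core; Al²⁺ still has 1 valence electron; N²⁺ still has 3 valence electrons; K²⁺ is already 1 electron into the core; Si²⁺ still has 2 valence electrons.
Usually core removal costs more than valence removal, but here the competition is close: a tightly held n=2 valence electron can cost more to remove than an n=3 core electron, so the actual values have to decide it.
Valence configurations: Al²⁺ [Ne]3s¹, N²⁺ [He]2s²2p¹, Si²⁺ [Ne]3s².
The numbers (kJ/mol): Be 14849, Al 2745, N 4578, K 4420, Si 3232.
Putting it together, IE_3: Al < Si < K < N < Be.

Be > N > K > Si > Al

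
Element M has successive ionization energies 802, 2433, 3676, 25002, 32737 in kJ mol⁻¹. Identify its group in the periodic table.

Group 13

Look for the largest jump between consecutive ionization energies: IE4/IE3 ≈ 6.8, far larger than any earlier ratio.
That jump marks the point where a core electron is being removed. So the atom has 3 valence electrons.
A main-group element with 3 valence electrons is in group 13.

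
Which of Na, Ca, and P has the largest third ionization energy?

IE_3 is the cost of taking one more electron from the +2 cation: Na²⁺ is already 1 electron into the core; Ca²⁺ is the bare [Ar] core; P²⁺ still has 3 valence electrons.
Breaking into a closed-shell core is much more expensive than removing a leftover valence electron — Ca and Na have the largest IE_3 here.
Approximate IE_3 values (kJ/mol): Na 6910, Ca 4912, P 2914.
Hence IE_3: P < Ca < Na.

Na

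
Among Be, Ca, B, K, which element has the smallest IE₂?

The second ionization energy removes an electron from the +1 ion. For each element: Be⁺ still has 1 valence electron; Ca⁺ still has 1 valence electron; B⁺ still has 2 valence electrons; K⁺ is the bare [Ar] core.
Pulling an electron out of a noble-gas core costs far more than removing a remaining valence electron, so K sits at the high end of IE_2.
Valence configurations: Be⁺ [He]2s¹, Ca⁺ [Ar]4s¹, B⁺ [He]2s².
Approximate IE_2 values (kJ/mol): Be 1757, Ca 1145, B 2427, K 3052.
Putting it together, IE_2: Ca < Be < B < K.

Ca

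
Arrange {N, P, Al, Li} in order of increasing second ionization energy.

IE_2 is the cost of taking one more electron from the +1 cation: N⁺ still has 4 valence electrons; P⁺ still has 4 valence electrons; Al⁺ still has 2 valence electrons; Li⁺ is the bare [He] core.
Pulling an electron out of a noble-gas core costs far more than removing a remaining valence electron, so Li sits at the high end of IE_2.
Valence configurations: N⁺ [He]2s²2p², P⁺ [Ne]3s²3p², Al⁺ [Ne]3s².
The numbers (kJ/mol): N 2856, P 1907, Al 1817, Li 7298.
So the second ionization energies run Al < P < N < Li.

Al < P < N < Li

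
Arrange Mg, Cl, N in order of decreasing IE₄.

Mg > N > Cl

The fourth ionization energy removes an electron from the +3 ion. For each element: Mg³⁺ is already 1 electron into the core; Cl³⁺ still has 4 valence electrons; N³⁺ still has 2 valence electrons.
Breaking into a closed-shell core is much more expensive than removing a leftover valence electron — Mg has the largest IE_4 here.
Valence configurations: Cl³⁺ [Ne]3s²3p², N³⁺ [He]2s².
The numbers (kJ/mol): Mg 10543, Cl 5159, N 7475.
Overall IE_4 order: Cl < N < Mg.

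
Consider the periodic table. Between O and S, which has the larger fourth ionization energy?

The fourth ionization energy removes an electron from the +3 ion. For each element: O³⁺ still has 3 valence electrons; S³⁺ still has 3 valence electrons.
All are still removing valence electrons, so compare the +3 ions as you would atoms: IE_4 generally rises across a period (higher Z_eff) and falls down a group (larger shell), subject to the usual subshell exceptions.
Valence configurations: O³⁺ [He]2s²2p¹, S³⁺ [Ne]3s²3p¹.
Tabulated IE_4 (kJ/mol): O 7469, S 4556.
Putting it together, IE_4: S < O.

O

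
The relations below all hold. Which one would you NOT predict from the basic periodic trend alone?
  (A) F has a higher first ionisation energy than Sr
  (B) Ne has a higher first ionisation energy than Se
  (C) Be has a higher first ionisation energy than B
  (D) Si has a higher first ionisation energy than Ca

(C)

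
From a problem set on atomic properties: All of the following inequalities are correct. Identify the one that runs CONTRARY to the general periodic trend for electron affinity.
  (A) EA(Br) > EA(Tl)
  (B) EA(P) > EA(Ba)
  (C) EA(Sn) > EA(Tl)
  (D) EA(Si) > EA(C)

The general trend: electron affinity increases across a period and decreases down a group.
(A) Br (period 4, group 17) vs Tl (period 6, group 13): the stated order agrees with the simple trend.
(B) P (period 3, group 15) vs Ba (period 6, group 2): the stated order agrees with the simple trend.
(C) Sn (period 5, group 14) vs Tl (period 6, group 13): the stated order agrees with the simple trend.
(D) Si (period 3, group 14) vs C (period 2, group 14): the stated order contradicts the simple trend.
The exception is (D): Si's larger, more diffuse 3p orbitals accept an added electron slightly more readily than C's compact 2p.

(D)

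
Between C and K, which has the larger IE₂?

IE_2 is the cost of taking one more electron from the +1 cation: C⁺ still has 3 valence electrons; K⁺ is the bare [Ar] core.
Breaking into a closed-shell core is much more expensive than removing a leftover valence electron — K has the largest IE_2 here.
Approximate IE_2 values (kJ/mol): C 2353, K 3052.
Putting it together, IE_2: C < K.

K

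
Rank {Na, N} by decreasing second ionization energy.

Consider each +1 ion: Na⁺ is the bare [Ne] core; N⁺ still has 4 valence electrons.
Core electrons are held far more tightly than valence electrons, so Na tops the IE_2 order.
Approximate IE_2 values (kJ/mol): Na 4562, N 2856.
Hence IE_2: N < Na.

Na > N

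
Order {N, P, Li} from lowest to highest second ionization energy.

IE_2 is the cost of taking one more electron from the +1 cation: N⁺ still has 4 valence electrons; P⁺ still has 4 valence electrons; Li⁺ is the bare [He] core.
Core electrons are held far more tightly than valence electrons, so Li tops the IE_2 order.
Valence configurations: N⁺ [He]2s²2p², P⁺ [Ne]3s²3p².
Approximate IE_2 values (kJ/mol): N 2856, P 1907, Li 7298.
Putting it together, IE_2: P < N < Li.

P < N < Li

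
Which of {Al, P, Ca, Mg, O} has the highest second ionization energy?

The second ionization energy removes an electron from the +1 ion. For each element: Al⁺ still has 2 valence electrons; P⁺ still has 4 valence electrons; Ca⁺ still has 1 valence electron; Mg⁺ still has 1 valence electron; O⁺ still has 5 valence electrons.
All are still removing valence electrons, so compare the +1 ions as you would atoms: IE_2 generally rises across a period (higher Z_eff) and falls down a group (larger shell), subject to the usual subshell exceptions.
Valence configurations: Al⁺ [Ne]3s², P⁺ [Ne]3s²3p², Ca⁺ [Ar]4s¹, Mg⁺ [Ne]3s¹, O⁺ [He]2s²2p³.
The numbers (kJ/mol): Al 1817, P 1907, Ca 1145, Mg 1451, O 3388.
So the second ionization energies run Ca < Mg < Al < P < O.

O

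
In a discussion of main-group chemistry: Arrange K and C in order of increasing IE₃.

K < C

Consider each +2 ion: K²⁺ is already 1 electron into the core; C²⁺ still has 2 valence electrons.
Usually core removal costs more than valence removal, but here the competition is close: a tightly held n=2 valence electron can cost more to remove than an n=3 core electron, so the actual values have to decide it.
Approximate IE_3 values (kJ/mol): K 4420, C 4620.
So the third ionization energies run K < C.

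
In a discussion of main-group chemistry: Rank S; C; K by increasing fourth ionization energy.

S, K, C

IE_4 is the cost of taking one more electron from the +3 cation: S³⁺ still has 3 valence electrons; C³⁺ still has 1 valence electron; K³⁺ is already 2 electrons into the core.
Usually core removal costs more than valence removal, but here the competition is close: a tightly held n=2 valence electron can cost more to remove than an n=3 core electron, so the actual values have to decide it.
Valence configurations: S³⁺ [Ne]3s²3p¹, C³⁺ [He]2s¹.
Tabulated IE_4 (kJ/mol): S 4556, C 6223, K 5877.
So the fourth ionization energies run S < K < C.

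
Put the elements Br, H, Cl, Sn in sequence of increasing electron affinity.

H < Sn < Br < Cl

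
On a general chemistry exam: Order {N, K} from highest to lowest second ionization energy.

K > N

After 1 electron has been removed, what remains? N⁺ still has 4 valence electrons; K⁺ is the bare [Ar] core.
Pulling an electron out of a noble-gas core costs far more than removing a remaining valence electron, so K sits at the high end of IE_2.
The numbers (kJ/mol): N 2856, K 3052.
Putting it together, IE_2: N < K.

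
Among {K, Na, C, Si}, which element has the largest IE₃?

Na

IE_3 is the cost of taking one more electron from the +2 cation: K²⁺ is already 1 electron into the core; Na²⁺ is already 1 electron into the core; C²⁺ still has 2 valence electrons; Si²⁺ still has 2 valence electrons.
Usually core removal costs more than valence removal, but here the competition is close: a tightly held n=2 valence electron can cost more to remove than an n=3 core electron, so the actual values have to decide it.
Valence configurations: C²⁺ [He]2s², Si²⁺ [Ne]3s².
Approximate IE_3 values (kJ/mol): K 4420, Na 6910, C 4620, Si 3232.
So the third ionization energies run Si < K < C < Na.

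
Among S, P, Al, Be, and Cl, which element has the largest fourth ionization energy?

Be

The fourth ionization energy removes an electron from the +3 ion. For each element: S³⁺ still has 3 valence electrons; P³⁺ still has 2 valence electrons; Al³⁺ is the bare [Ne] core; Be³⁺ is already 1 electron into the core; Cl³⁺ still has 4 valence electrons.
Core electrons are held far more tightly than valence electrons, so Al and Be top the IE_4 order.
Valence configurations: S³⁺ [Ne]3s²3p¹, P³⁺ [Ne]3s², Cl³⁺ [Ne]3s²3p².
S³⁺ loses a lone 3p electron whereas P³⁺ must break into a filled 3s² pair, so IE_4(P) > IE_4(S) even though S has the higher nuclear charge.
Tabulated IE_4 (kJ/mol): S 4556, P 4964, Al 11577, Be 21007, Cl 5159.
Putting it together, IE_4: S < P < Cl < Al < Be.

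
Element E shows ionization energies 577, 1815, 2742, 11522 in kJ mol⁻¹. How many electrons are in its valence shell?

3

Look for the largest jump between consecutive ionization energies: IE4/IE3 ≈ 4.2, far larger than any earlier ratio.
That jump marks the point where a core electron is being removed. So the atom has 3 valence electrons.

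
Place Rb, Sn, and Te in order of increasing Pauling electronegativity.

Rb is in period 5, group 1; Sn is in period 5, group 14; Te is in period 5, group 16.
Atoms toward the upper right of the periodic table pull bonding electrons most strongly.
All lie in period 5, so electronegativity increases left to right.
So from lowest to highest: Rb < Sn < Te.

Rb < Sn < Te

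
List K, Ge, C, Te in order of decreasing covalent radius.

K > Te > Ge > C

Moving right in a period, electrons are added to the same shell under a stronger nuclear pull, so atoms get smaller; moving down, a new shell is opened and atoms get larger.
These span different periods and groups, so the two trends combine.
Ge > C: Ge sits below C in group 14, so the down-group effect alone puts Ge larger.
Te > Ge: period and group pull opposite ways; the down-group shift dominates (136 vs 121 pm).
K > Te: the two effects oppose for this pair; the across-period effect wins (196 vs 136 pm).
Tabulated atomic radius (pm): C 75, K 196, Ge 121, Te 136.
So from largest to smallest: K > Te > Ge > C.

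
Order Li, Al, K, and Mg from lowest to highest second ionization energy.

The second ionization energy removes an electron from the +1 ion. For each element: Li⁺ is the bare [He] core; Al⁺ still has 2 valence electrons; K⁺ is the bare [Ar] core; Mg⁺ still has 1 valence electron.
Breaking into a closed-shell core is much more expensive than removing a leftover valence electron — K and Li have the largest IE_2 here.
Valence configurations: Al⁺ [Ne]3s², Mg⁺ [Ne]3s¹.
The numbers (kJ/mol): Li 7298, Al 1817, K 3052, Mg 1451.
Overall IE_2 order: Mg < Al < K < Li.

Mg < Al < K < Li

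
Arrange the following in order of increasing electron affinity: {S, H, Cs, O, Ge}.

Cs < H < Ge < O < S

H is in period 1, group 1; O is in period 2, group 16; S is in period 3, group 16; Ge is in period 4, group 14; Cs is in period 6, group 1.
Adding an electron releases more energy for atoms nearer the top right (short of the noble gases).
Here both period and group differ, so the two effects have to be weighed against each other.
H > Cs: H sits above Cs in group 1, so the down-group effect alone puts H higher.
Ge > H: period and group pull opposite ways; the across-period shift dominates (119 vs 73 kJ/mol).
O > Ge: both effects reinforce here, so O is clearly the higher of the two.
S > O: this pair runs against the simple trend — see the exception note.
Note the exception: S has a higher electron affinity than O, contrary to the simple trend — the compact 2p subshell of O repels the added electron more than S's larger 3p does.
Tabulated electron affinity (kJ/mol): H 73, O 141, S 200, Ge 119, Cs 46.
So from lowest to highest: Cs < H < Ge < O < S.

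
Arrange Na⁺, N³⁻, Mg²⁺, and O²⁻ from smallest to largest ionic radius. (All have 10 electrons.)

Mg²⁺ < Na⁺ < O²⁻ < N³⁻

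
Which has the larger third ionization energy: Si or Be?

After 2 electrons have been removed, what remains? Si²⁺ still has 2 valence electrons; Be²⁺ is the bare [He] core.
Core electrons are held far more tightly than valence electrons, so Be tops the IE_3 order.
The numbers (kJ/mol): Si 3232, Be 14849.
Putting it together, IE_3: Si < Be.

Be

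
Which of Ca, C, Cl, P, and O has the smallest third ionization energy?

After 2 electrons have been removed, what remains? Ca²⁺ is the bare [Ar] core; C²⁺ still has 2 valence electrons; Cl²⁺ still has 5 valence electrons; P²⁺ still has 3 valence electrons; O²⁺ still has 4 valence electrons.
Usually core removal costs more than valence removal, but here the competition is close: a tightly held n=2 valence electron can cost more to remove than an n=3 core electron, so the actual values have to decide it.
Valence configurations: C²⁺ [He]2s², Cl²⁺ [Ne]3s²3p³, P²⁺ [Ne]3s²3p¹, O²⁺ [He]2s²2p².
Approximate IE_3 values (kJ/mol): Ca 4912, C 4620, Cl 3822, P 2914, O 5300.
Overall IE_3 order: P < Cl < C < Ca < O.

P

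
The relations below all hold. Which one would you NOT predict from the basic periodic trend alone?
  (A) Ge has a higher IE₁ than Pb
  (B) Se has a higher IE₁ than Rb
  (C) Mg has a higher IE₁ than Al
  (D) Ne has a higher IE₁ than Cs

The general trend: IE₁ increases across a period and decreases down a group.
(A) Ge (period 4, group 14) vs Pb (period 6, group 14): the stated order agrees with the simple trend.
(B) Se (period 4, group 16) vs Rb (period 5, group 1): the stated order agrees with the simple trend.
(C) Mg (period 3, group 2) vs Al (period 3, group 13): the stated order contradicts the simple trend.
(D) Ne (period 2, group 18) vs Cs (period 6, group 1): the stated order agrees with the simple trend.
The exception is (C): Al's single 3p electron is easier to remove than one from Mg's filled 3s².

(C)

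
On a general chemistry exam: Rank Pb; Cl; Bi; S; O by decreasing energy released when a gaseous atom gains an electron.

O is in period 2, group 16; S is in period 3, group 16; Cl is in period 3, group 17; Pb is in period 6, group 14; Bi is in period 6, group 15.
Electron affinity generally becomes more exothermic across a period toward the halogens and less exothermic down a group.
Neither a single period nor a single group — weigh both effects.
Bi > Pb: Bi lies to the right of Pb in period 6, so the across-period effect alone puts Bi higher.
O > Bi: both effects reinforce here, so O is clearly the higher of the two.
S > O: this pair runs against the simple trend — see the exception note.
Cl > S: both are in period 3; the period trend gives Cl the larger value.
Note the exception: S has a higher electron affinity than O, contrary to the simple trend — the compact 2p subshell of O repels the added electron more than S's larger 3p does.
For reference (kJ/mol): O 141, S 200, Cl 349, Pb 35, Bi 91.
So from highest to lowest: Cl > S > O > Bi > Pb.

Cl, S, O, Bi, Pb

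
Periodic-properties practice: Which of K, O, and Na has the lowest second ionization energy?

Consider each +1 ion: K⁺ is the bare [Ar] core; O⁺ still has 5 valence electrons; Na⁺ is the bare [Ne] core.
Usually core removal costs more than valence removal, but here the competition is close: a tightly held n=2 valence electron can cost more to remove than an n=3 core electron, so the actual values have to decide it.
Approximate IE_2 values (kJ/mol): K 3052, O 3388, Na 4562.
Overall IE_2 order: K < O < Na.

K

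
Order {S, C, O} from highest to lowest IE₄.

O > C > S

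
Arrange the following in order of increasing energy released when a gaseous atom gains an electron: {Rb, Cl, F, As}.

Rb < As < F < Cl

F is in period 2, group 17; Cl is in period 3, group 17; As is in period 4, group 15; Rb is in period 5, group 1.
Electron affinity generally becomes more exothermic across a period toward the halogens and less exothermic down a group.
These span different periods and groups, so the two trends combine.
As > Rb: relative to Rb, both the across-period and down-group shifts push As's electron affinity up.
F > As: relative to As, both the across-period and down-group shifts push F's electron affinity up.
Cl > F: this pair runs against the simple trend — see the exception note.
Note the exception: Cl has a higher electron affinity than F, contrary to the simple trend — F's small 2p subshell makes the incoming electron feel strong e⁻–e⁻ repulsion, so Cl actually releases more energy on gaining an electron.
Approximate values (kJ/mol): F 328, Cl 349, As 78, Rb 47.
So from lowest to highest: Rb < As < F < Cl.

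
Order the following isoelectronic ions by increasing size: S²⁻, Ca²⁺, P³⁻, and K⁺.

Ca²⁺, K⁺, S²⁻, P³⁻

All of these have 18 electrons, so size is governed by nuclear charge alone: the more protons, the stronger the pull on the same electron cloud, and the smaller the ion.
Nuclear charges: Ca²⁺ (Z=20), K⁺ (Z=19), S²⁻ (Z=16), P³⁻ (Z=15).
Smallest to largest: Ca²⁺ < K⁺ < S²⁻ < P³⁻.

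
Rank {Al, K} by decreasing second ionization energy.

K > Al

IE_2 is the cost of taking one more electron from the +1 cation: Al⁺ still has 2 valence electrons; K⁺ is the bare [Ar] core.
Breaking into a closed-shell core is much more expensive than removing a leftover valence electron — K has the largest IE_2 here.
Approximate IE_2 values (kJ/mol): Al 1817, K 3052.
Overall IE_2 order: Al < K.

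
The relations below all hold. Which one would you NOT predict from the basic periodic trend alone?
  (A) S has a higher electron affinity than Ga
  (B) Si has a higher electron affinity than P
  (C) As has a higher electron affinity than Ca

The general trend: electron affinity increases across a period and decreases down a group.
(A) S (period 3, group 16) vs Ga (period 4, group 13): the stated order agrees with the simple trend.
(B) Si (period 3, group 14) vs P (period 3, group 15): the stated order contradicts the simple trend.
(C) As (period 4, group 15) vs Ca (period 4, group 2): the stated order agrees with the simple trend.
The exception is (B): adding an electron to P's half-filled 3p³ is unfavourable, so Si (3p²) has the more exothermic EA.

(B)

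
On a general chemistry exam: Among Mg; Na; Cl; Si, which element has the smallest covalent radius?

Cl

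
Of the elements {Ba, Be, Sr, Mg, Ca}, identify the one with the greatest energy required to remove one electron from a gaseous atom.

Be is in period 2, group 2; Mg is in period 3, group 2; Ca is in period 4, group 2; Sr is in period 5, group 2; Ba is in period 6, group 2.
IE₁ increases left→right with effective nuclear charge and decreases top→bottom as the valence shell moves farther out.
All are in group 2, so first ionization energy increases up the group.
The greatest energy required to remove one electron from a gaseous atom among these belongs to Be.

Be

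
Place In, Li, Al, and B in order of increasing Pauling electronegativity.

Li is in period 2, group 1; B is in period 2, group 13; Al is in period 3, group 13; In is in period 5, group 13.
EN rises left→right (higher Z_eff, smaller atoms) and falls top→bottom (larger, more shielded atoms).
Here both period and group differ, so the two effects have to be weighed against each other.
Al > Li: period and group pull opposite ways; the across-period shift dominates (1.61 vs 0.98).
In > Al: this pair runs against the simple trend — see the exception note.
B > In: they share group 13; the group trend gives B the larger value.
Note the exception: In has a higher electronegativity than Al, contrary to the simple trend — poor shielding by filled d (and f) subshells raises the heavier element's effective nuclear charge more than the simple down-group trend predicts.
Approximate values (Pauling): Li 0.98, B 2.04, Al 1.61, In 1.78.
So from lowest to highest: Li < Al < In < B.

Li < Al < In < B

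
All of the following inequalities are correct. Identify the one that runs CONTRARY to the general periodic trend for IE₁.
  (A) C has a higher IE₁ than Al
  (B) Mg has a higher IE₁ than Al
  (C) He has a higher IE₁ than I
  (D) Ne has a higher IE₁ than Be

The general trend: IE₁ increases across a period and decreases down a group.
(A) C (period 2, group 14) vs Al (period 3, group 13): the stated order agrees with the simple trend.
(B) Mg (period 3, group 2) vs Al (period 3, group 13): the stated order contradicts the simple trend.
(C) He (period 1, group 18) vs I (period 5, group 17): the stated order agrees with the simple trend.
(D) Ne (period 2, group 18) vs Be (period 2, group 2): the stated order agrees with the simple trend.
The exception is (B): Al's single 3p electron is easier to remove than one from Mg's filled 3s².

(B)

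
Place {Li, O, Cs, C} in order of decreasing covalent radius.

Cs > Li > C > O

Li is in period 2, group 1; C is in period 2, group 14; O is in period 2, group 16; Cs is in period 6, group 1.
Radius decreases left→right (rising Z_eff, same n) and increases top→bottom (higher n).
Neither a single period nor a single group — weigh both effects.
C > O: both are in period 2; the period trend gives C the larger value.
Li > C: both are in period 2; the period trend gives Li the larger value.
Cs > Li: Cs sits below Li in group 1, so the down-group effect alone puts Cs larger.
For reference (pm): Li 133, C 75, O 63, Cs 232.
So from largest to smallest: Cs > Li > C > O.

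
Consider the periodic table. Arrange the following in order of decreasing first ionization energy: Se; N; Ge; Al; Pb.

N is in period 2, group 15; Al is in period 3, group 13; Ge is in period 4, group 14; Se is in period 4, group 16; Pb is in period 6, group 14.
First ionization energy rises across a period (greater Z_eff holds electrons more tightly) and falls down a group (valence electrons are farther from the nucleus).
Neither a single period nor a single group — weigh both effects.
Pb > Al: period and group pull opposite ways; the across-period shift dominates (716 vs 578 kJ/mol).
Ge > Pb: Ge sits above Pb in group 14, so the down-group effect alone puts Ge higher.
Se > Ge: both are in period 4; the period trend gives Se the larger value.
N > Se: the two effects oppose for this pair; the down-group effect wins (1402 vs 941 kJ/mol).
Approximate values (kJ/mol): N 1402, Al 578, Ge 762, Se 941, Pb 716.
So from highest to lowest: N > Se > Ge > Pb > Al.

N > Se > Ge > Pb > Al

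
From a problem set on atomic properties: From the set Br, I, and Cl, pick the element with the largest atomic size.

I

Cl is in period 3, group 17; Br is in period 4, group 17; I is in period 5, group 17.
Across a period the added protons contract the valence shell; down a group each new principal shell makes the atom larger.
All are in group 17, so atomic radius increases down the group.
The largest atomic size among these belongs to I.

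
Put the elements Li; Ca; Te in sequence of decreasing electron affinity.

Adding an electron releases more energy for atoms nearer the top right (short of the noble gases).
These span different periods and groups, so the two trends combine.
Li > Ca: period and group pull opposite ways; the down-group shift dominates (60 vs 2 kJ/mol).
Te > Li: period and group pull opposite ways; the across-period shift dominates (190 vs 60 kJ/mol).
Approximate values (kJ/mol): Li 60, Ca 2, Te 190.
So from highest to lowest: Te > Li > Ca.

Te > Li > Ca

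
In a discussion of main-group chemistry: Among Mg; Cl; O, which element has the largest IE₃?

Mg

The third ionization energy removes an electron from the +2 ion. For each element: Mg²⁺ is the bare [Ne] core; Cl²⁺ still has 5 valence electrons; O²⁺ still has 4 valence electrons.
Breaking into a closed-shell core is much more expensive than removing a leftover valence electron — Mg has the largest IE_3 here.
Valence configurations: Cl²⁺ [Ne]3s²3p³, O²⁺ [He]2s²2p².
The numbers (kJ/mol): Mg 7733, Cl 3822, O 5300.
Putting it together, IE_3: Cl < O < Mg.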